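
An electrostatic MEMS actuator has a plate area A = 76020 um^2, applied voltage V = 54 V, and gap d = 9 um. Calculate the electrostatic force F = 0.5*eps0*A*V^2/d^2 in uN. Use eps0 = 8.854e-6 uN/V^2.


Step 1: Identify parameters.
eps0 = 8.854e-6 uN/V^2, A = 76020 um^2, V = 54 V, d = 9 um
Step 2: Compute V^2 = 54^2 = 2916
Step 3: Compute d^2 = 9^2 = 81
Step 4: F = 0.5 * 8.854e-6 * 76020 * 2916 / 81
F = 12.115 uN


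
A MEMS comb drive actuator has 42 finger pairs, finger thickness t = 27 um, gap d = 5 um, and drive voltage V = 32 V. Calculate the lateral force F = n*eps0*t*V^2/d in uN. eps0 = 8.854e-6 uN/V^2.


Step 1: Parameters: n=42, eps0=8.854e-6 uN/V^2, t=27 um, V=32 V, d=5 um
Step 2: V^2 = 1024
Step 3: F = 42 * 8.854e-6 * 27 * 1024 / 5
F = 2.056 uN


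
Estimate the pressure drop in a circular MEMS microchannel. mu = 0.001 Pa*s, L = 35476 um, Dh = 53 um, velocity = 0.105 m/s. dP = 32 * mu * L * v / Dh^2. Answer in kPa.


Step 1: Convert to SI: L = 35476e-6 m, Dh = 53e-6 m
Step 2: dP = 32 * 0.001 * 35476e-6 * 0.105 / (53e-6)^2
Step 3: dP = 42434.80 Pa
Step 4: Convert to kPa: dP = 42.43 kPa


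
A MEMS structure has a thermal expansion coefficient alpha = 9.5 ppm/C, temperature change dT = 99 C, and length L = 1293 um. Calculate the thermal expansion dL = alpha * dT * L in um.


Step 1: Convert CTE: alpha = 9.5 ppm/C = 9.5e-6 /C
Step 2: dL = 9.5e-6 * 99 * 1293
dL = 1.2161 um


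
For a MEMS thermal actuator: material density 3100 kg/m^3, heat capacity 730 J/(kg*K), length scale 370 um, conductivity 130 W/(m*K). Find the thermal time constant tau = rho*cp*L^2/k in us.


Step 1: Convert L to m: L = 370e-6 m
Step 2: L^2 = (370e-6)^2 = 1.369e-07 m^2
Step 3: tau = 3100 * 730 * 1.369e-07 / 130 = 2.38311308e-03 s
Step 4: Convert to microseconds (multiply by 1e6).
tau = 2383.113 us


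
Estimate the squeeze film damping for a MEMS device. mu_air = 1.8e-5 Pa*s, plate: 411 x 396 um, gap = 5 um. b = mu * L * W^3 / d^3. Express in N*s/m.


Step 1: Convert to SI.
L = 411e-6 m, W = 396e-6 m, d = 5e-6 m
Step 2: W^3 = (396e-6)^3 = 6.21e-11 m^3
Step 3: d^3 = (5e-6)^3 = 1.25e-16 m^3
Step 4: b = 1.8e-5 * 411e-6 * 6.21e-11 / 1.25e-16
b = 3.68e-03 N*s/m


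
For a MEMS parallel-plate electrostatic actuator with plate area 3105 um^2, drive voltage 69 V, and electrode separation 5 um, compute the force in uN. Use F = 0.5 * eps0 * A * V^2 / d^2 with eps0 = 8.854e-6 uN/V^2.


Step 1: Identify parameters.
eps0 = 8.854e-6 uN/V^2, A = 3105 um^2, V = 69 V, d = 5 um
Step 2: Compute V^2 = 69^2 = 4761
Step 3: Compute d^2 = 5^2 = 25
Step 4: F = 0.5 * 8.854e-6 * 3105 * 4761 / 25
F = 2.618 uN


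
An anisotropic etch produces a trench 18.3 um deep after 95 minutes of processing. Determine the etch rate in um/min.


Step 1: Etch rate = depth / time
Step 2: rate = 18.3 / 95
rate = 0.193 um/min


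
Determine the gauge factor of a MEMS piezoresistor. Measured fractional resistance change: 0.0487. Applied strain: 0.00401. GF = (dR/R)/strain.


Step 1: Identify values.
dR/R = 0.0487, strain = 0.00401
Step 2: GF = (dR/R) / strain = 0.0487 / 0.00401
GF = 12.1


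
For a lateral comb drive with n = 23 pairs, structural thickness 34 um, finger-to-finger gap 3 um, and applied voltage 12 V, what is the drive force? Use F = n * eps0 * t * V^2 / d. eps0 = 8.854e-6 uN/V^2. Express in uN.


Step 1: Parameters: n=23, eps0=8.854e-6 uN/V^2, t=34 um, V=12 V, d=3 um
Step 2: V^2 = 144
Step 3: F = 23 * 8.854e-6 * 34 * 144 / 3
F = 0.332 uN


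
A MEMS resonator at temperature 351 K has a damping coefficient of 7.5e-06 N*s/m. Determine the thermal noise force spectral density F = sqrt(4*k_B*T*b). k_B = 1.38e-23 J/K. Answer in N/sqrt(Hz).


Step 1: Compute 4 * k_B * T * b
= 4 * 1.38e-23 * 351 * 7.5e-06
= 1.4531e-25 N^2/Hz
Step 2: F_noise = sqrt(1.4531e-25)
F_noise = 3.81e-13 N/sqrt(Hz)


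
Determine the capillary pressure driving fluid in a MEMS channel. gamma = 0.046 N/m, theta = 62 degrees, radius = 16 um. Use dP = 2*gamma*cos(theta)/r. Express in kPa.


Step 1: cos(62 deg) = 0.4695
Step 2: Convert r to m: r = 16e-6 m
Step 3: dP = 2 * 0.046 * 0.4695 / 16e-6 = 2699.6 Pa
Step 4: Convert Pa to kPa (divide by 1000).
dP = 2.7 kPa


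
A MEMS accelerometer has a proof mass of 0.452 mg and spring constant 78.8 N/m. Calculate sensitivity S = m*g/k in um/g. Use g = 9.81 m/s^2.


Step 1: Convert mass: m = 0.452 mg = 4.52e-07 kg
Step 2: S = m * g / k = 4.52e-07 * 9.81 / 78.8
Step 3: S = 5.63e-08 m/g
Step 4: Convert to um/g: S = 0.056 um/g


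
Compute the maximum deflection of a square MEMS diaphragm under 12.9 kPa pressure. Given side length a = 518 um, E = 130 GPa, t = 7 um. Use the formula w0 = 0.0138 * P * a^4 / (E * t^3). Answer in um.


Step 1: Convert pressure to compatible units (E is in GPa, so P in GPa).
P = 12.9 kPa = 12.9e-6 GPa
Step 2: Compute numerator: 0.0138 * P * a^4.
a^4 = 518^4 = 71997768976
numerator = 0.0138 * 12.9e-6 * 71997768976 = 1.2817e+04
Step 3: Compute denominator: E * t^3 = 130 * 7^3 = 44590
Step 4: w0 = numerator / denominator = 1.2817e+04 / 44590 = 0.2874 um


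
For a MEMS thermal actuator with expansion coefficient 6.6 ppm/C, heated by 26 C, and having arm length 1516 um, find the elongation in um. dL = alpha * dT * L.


Step 1: Convert CTE: alpha = 6.6 ppm/C = 6.6e-6 /C
Step 2: dL = 6.6e-6 * 26 * 1516
dL = 0.2601 um


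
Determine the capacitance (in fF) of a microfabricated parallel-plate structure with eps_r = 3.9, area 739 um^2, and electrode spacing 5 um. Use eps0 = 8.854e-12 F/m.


Step 1: Convert area to m^2: A = 739e-12 m^2
Step 2: Convert gap to m: d = 5e-6 m
Step 3: C = eps0 * eps_r * A / d
C = 8.854e-12 * 3.9 * 739e-12 / 5e-6
Step 4: Convert to fF (multiply by 1e15).
C = 5.1 fF


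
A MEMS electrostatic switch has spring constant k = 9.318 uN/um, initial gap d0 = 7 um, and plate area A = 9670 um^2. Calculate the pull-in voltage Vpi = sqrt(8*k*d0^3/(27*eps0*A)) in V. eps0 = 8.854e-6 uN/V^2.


Step 1: Compute numerator: 8 * k * d0^3 = 8 * 9.318 * 7^3 = 25568.592
Step 2: Compute denominator: 27 * eps0 * A = 27 * 8.854e-6 * 9670 = 2.311691
Step 3: Vpi = sqrt(25568.592 / 2.311691)
Vpi = 105.17 V


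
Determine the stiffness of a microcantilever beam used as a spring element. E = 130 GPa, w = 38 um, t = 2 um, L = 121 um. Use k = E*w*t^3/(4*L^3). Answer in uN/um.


Step 1: Convert E to consistent units (1 GPa = 1000 uN/um^2).
E = 130 GPa = 130000 uN/um^2
Step 2: Compute t^3 = 2^3 = 8
Step 3: Compute L^3 = 121^3 = 1771561
Step 4: k = 130000 * 38 * 8 / (4 * 1771561)
k = 5.577 uN/um


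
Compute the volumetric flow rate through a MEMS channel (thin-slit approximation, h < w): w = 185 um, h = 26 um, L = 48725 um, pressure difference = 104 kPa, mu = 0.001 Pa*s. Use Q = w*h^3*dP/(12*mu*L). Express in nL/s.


Step 1: Convert all dimensions to SI (meters).
w = 185e-6 m, h = 26e-6 m, L = 48725e-6 m, dP = 104e3 Pa
Step 2: Q = w * h^3 * dP / (12 * mu * L)
Q = 185e-6 * (26e-6)^3 * 104e3 / (12 * 0.001 * 48725e-6) = 5.783517e-10 m^3/s
Step 3: Convert Q from m^3/s to nL/s (1 m^3 = 1e12 nL, so multiply by 1e12).
Q = 578.352 nL/s


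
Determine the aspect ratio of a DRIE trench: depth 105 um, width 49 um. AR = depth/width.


Step 1: AR = depth / width
Step 2: AR = 105 / 49
AR = 2.1


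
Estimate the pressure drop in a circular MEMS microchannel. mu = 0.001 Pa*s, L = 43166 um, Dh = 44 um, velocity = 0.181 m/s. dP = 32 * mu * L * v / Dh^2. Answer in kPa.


Step 1: Convert to SI: L = 43166e-6 m, Dh = 44e-6 m
Step 2: dP = 32 * 0.001 * 43166e-6 * 0.181 / (44e-6)^2
Step 3: dP = 129141.26 Pa
Step 4: Convert to kPa: dP = 129.14 kPa


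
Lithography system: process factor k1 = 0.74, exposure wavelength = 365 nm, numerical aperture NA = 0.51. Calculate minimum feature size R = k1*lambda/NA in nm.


Step 1: Identify values: k1 = 0.74, lambda = 365 nm, NA = 0.51
Step 2: R = k1 * lambda / NA
R = 0.74 * 365 / 0.51
R = 529.6 nm


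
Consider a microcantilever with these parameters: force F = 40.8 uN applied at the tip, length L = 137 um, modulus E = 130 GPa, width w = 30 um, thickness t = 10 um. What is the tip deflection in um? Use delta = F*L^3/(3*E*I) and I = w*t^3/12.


Step 1: Calculate the second moment of area.
I = w * t^3 / 12 = 30 * 10^3 / 12 = 2500.0 um^4
Step 2: Convert E to consistent units (1 GPa = 1000 uN/um^2).
E = 130 GPa = 130000 uN/um^2
Step 3: Calculate tip deflection.
delta = F * L^3 / (3 * E * I)
delta = 40.8 * 137^3 / (3 * 130000 * 2500.0)
delta = 0.1076 um


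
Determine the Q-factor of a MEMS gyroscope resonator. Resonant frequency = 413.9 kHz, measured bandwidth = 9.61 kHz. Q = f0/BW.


Step 1: Q = f0 / bandwidth
Step 2: Q = 413.9 / 9.61
Q = 43.1


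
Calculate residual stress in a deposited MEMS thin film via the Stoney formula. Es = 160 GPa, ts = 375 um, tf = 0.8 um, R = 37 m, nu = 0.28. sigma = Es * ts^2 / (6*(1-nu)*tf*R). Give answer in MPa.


Step 1: Compute numerator: Es * ts^2 = 160 * 375^2 = 22500000 (GPa*um^2)
Step 2: Compute denominator (R in um): 6*(1-nu)*tf*R = 6*0.72*0.8*37e6 = 127872000.0 (um^2)
Step 3: sigma (GPa) = 22500000 / 127872000.0 = 1.75957e-01 GPa
Step 4: Convert to MPa (x1000): sigma = 176.0 MPa


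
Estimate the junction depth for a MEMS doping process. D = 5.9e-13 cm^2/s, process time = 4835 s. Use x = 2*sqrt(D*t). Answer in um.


Step 1: Compute D*t = 5.9e-13 * 4835 = 2.85265e-09 cm^2
Step 2: sqrt(D*t) = 5.34102e-05 cm
Step 3: x = 2 * 5.34102e-05 cm = 1.068204e-04 cm
Step 4: Convert to um (1 cm = 1e4 um): x = 1.068 um


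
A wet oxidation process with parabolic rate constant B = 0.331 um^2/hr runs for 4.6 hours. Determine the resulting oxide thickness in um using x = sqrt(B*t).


Step 1: Compute B*t = 0.331 * 4.6 = 1.5226
Step 2: x = sqrt(1.5226)
x = 1.234 um


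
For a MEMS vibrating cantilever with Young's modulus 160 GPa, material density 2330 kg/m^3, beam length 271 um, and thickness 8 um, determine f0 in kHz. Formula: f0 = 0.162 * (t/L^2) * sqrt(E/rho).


Step 1: Convert units to SI.
t_SI = 8e-6 m, L_SI = 271e-6 m
Step 2: Calculate sqrt(E/rho).
sqrt(160e9 / 2330) = 8286.71 m/s
Step 3: Compute f0.
f0 = 0.162 * 8e-6 / (271e-6)^2 * 8286.71 = 146234.1 Hz = 146.23 kHz


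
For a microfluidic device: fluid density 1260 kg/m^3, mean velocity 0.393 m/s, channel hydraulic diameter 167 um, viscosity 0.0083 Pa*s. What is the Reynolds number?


Step 1: Convert Dh to meters: Dh = 167e-6 m
Step 2: Re = rho * v * Dh / mu
Re = 1260 * 0.393 * 167e-6 / 0.0083
Re = 9.963


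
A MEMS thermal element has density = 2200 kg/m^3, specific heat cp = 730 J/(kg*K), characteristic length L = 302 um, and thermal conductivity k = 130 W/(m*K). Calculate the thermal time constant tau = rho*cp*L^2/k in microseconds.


Step 1: Convert L to m: L = 302e-6 m
Step 2: L^2 = (302e-6)^2 = 9.1204e-08 m^2
Step 3: tau = 2200 * 730 * 9.1204e-08 / 130 = 1.1267202e-03 s
Step 4: Convert to microseconds (multiply by 1e6).
tau = 1126.72 us


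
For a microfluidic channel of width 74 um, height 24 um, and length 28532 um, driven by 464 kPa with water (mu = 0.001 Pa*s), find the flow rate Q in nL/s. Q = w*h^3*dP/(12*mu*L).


Step 1: Convert all dimensions to SI (meters).
w = 74e-6 m, h = 24e-6 m, L = 28532e-6 m, dP = 464e3 Pa
Step 2: Q = w * h^3 * dP / (12 * mu * L)
Q = 74e-6 * (24e-6)^3 * 464e3 / (12 * 0.001 * 28532e-6) = 1.38634067e-09 m^3/s
Step 3: Convert Q from m^3/s to nL/s (1 m^3 = 1e12 nL, so multiply by 1e12).
Q = 1386.341 nL/s


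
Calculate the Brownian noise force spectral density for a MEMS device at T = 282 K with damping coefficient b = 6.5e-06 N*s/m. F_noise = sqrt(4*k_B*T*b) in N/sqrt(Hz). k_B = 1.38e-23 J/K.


Step 1: Compute 4 * k_B * T * b
= 4 * 1.38e-23 * 282 * 6.5e-06
= 1.0118e-25 N^2/Hz
Step 2: F_noise = sqrt(1.0118e-25)
F_noise = 3.18e-13 N/sqrt(Hz)


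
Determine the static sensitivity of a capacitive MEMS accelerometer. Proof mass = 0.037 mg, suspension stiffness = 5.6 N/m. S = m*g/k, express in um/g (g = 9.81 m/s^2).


Step 1: Convert mass: m = 0.037 mg = 3.70e-08 kg
Step 2: S = m * g / k = 3.70e-08 * 9.81 / 5.6
Step 3: S = 6.48e-08 m/g
Step 4: Convert to um/g: S = 0.065 um/g


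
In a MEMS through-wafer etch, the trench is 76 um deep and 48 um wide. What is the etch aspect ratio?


Step 1: AR = depth / width
Step 2: AR = 76 / 48
AR = 1.6


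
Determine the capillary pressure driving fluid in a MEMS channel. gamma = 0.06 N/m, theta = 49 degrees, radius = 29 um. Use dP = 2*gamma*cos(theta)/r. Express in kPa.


Step 1: cos(49 deg) = 0.6561
Step 2: Convert r to m: r = 29e-6 m
Step 3: dP = 2 * 0.06 * 0.6561 / 29e-6 = 2714.9 Pa
Step 4: Convert Pa to kPa (divide by 1000).
dP = 2.71 kPa


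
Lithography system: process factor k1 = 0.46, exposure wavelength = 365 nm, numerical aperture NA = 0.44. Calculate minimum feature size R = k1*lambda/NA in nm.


Step 1: Identify values: k1 = 0.46, lambda = 365 nm, NA = 0.44
Step 2: R = k1 * lambda / NA
R = 0.46 * 365 / 0.44
R = 381.6 nm


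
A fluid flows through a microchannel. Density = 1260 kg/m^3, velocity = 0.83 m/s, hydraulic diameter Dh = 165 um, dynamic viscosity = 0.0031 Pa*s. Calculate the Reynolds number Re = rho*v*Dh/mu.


Step 1: Convert Dh to meters: Dh = 165e-6 m
Step 2: Re = rho * v * Dh / mu
Re = 1260 * 0.83 * 165e-6 / 0.0031
Re = 55.664


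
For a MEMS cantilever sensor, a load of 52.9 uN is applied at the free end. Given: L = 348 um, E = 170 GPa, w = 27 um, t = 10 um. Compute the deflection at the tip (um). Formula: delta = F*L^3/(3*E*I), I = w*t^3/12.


Step 1: Calculate the second moment of area.
I = w * t^3 / 12 = 27 * 10^3 / 12 = 2250.0 um^4
Step 2: Convert E to consistent units (1 GPa = 1000 uN/um^2).
E = 170 GPa = 170000 uN/um^2
Step 3: Calculate tip deflection.
delta = F * L^3 / (3 * E * I)
delta = 52.9 * 348^3 / (3 * 170000 * 2250.0)
delta = 1.9429 um


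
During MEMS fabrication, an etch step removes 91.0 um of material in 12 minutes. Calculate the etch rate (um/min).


Step 1: Etch rate = depth / time
Step 2: rate = 91.0 / 12
rate = 7.583 um/min


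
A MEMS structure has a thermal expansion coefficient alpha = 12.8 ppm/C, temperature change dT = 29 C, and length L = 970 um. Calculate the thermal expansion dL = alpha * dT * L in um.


Step 1: Convert CTE: alpha = 12.8 ppm/C = 12.8e-6 /C
Step 2: dL = 12.8e-6 * 29 * 970
dL = 0.3601 um


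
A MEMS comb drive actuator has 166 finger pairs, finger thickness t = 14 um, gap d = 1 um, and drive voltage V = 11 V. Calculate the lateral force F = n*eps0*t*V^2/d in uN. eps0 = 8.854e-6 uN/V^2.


Step 1: Parameters: n=166, eps0=8.854e-6 uN/V^2, t=14 um, V=11 V, d=1 um
Step 2: V^2 = 121
Step 3: F = 166 * 8.854e-6 * 14 * 121 / 1
F = 2.49 uN


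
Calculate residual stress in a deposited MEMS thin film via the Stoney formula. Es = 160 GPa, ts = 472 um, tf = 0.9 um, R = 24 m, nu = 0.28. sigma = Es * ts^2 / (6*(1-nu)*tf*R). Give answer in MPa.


Step 1: Compute numerator: Es * ts^2 = 160 * 472^2 = 35645440 (GPa*um^2)
Step 2: Compute denominator (R in um): 6*(1-nu)*tf*R = 6*0.72*0.9*24e6 = 93312000.0 (um^2)
Step 3: sigma (GPa) = 35645440 / 93312000.0 = 3.82003e-01 GPa
Step 4: Convert to MPa (x1000): sigma = 382.0 MPa


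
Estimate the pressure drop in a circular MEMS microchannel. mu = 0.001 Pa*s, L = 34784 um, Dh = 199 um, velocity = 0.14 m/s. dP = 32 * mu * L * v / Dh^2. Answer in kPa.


Step 1: Convert to SI: L = 34784e-6 m, Dh = 199e-6 m
Step 2: dP = 32 * 0.001 * 34784e-6 * 0.14 / (199e-6)^2
Step 3: dP = 3935.06 Pa
Step 4: Convert to kPa: dP = 3.94 kPa


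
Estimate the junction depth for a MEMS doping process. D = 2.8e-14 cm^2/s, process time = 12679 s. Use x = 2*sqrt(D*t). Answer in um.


Step 1: Compute D*t = 2.8e-14 * 12679 = 3.55012e-10 cm^2
Step 2: sqrt(D*t) = 1.8842e-05 cm
Step 3: x = 2 * 1.8842e-05 cm = 3.7684e-05 cm
Step 4: Convert to um (1 cm = 1e4 um): x = 0.377 um


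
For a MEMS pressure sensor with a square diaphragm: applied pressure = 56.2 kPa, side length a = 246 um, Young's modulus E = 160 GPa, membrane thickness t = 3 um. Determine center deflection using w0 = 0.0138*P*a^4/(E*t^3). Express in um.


Step 1: Convert pressure to compatible units (E is in GPa, so P in GPa).
P = 56.2 kPa = 56.2e-6 GPa
Step 2: Compute numerator: 0.0138 * P * a^4.
a^4 = 246^4 = 3662186256
numerator = 0.0138 * 56.2e-6 * 3662186256 = 2.84025e+03
Step 3: Compute denominator: E * t^3 = 160 * 3^3 = 4320
Step 4: w0 = numerator / denominator = 2.84025e+03 / 4320 = 0.6575 um


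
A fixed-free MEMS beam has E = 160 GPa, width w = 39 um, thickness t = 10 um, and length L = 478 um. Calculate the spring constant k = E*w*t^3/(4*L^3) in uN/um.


Step 1: Convert E to consistent units (1 GPa = 1000 uN/um^2).
E = 160 GPa = 160000 uN/um^2
Step 2: Compute t^3 = 10^3 = 1000
Step 3: Compute L^3 = 478^3 = 109215352
Step 4: k = 160000 * 39 * 1000 / (4 * 109215352)
k = 14.2837 uN/um


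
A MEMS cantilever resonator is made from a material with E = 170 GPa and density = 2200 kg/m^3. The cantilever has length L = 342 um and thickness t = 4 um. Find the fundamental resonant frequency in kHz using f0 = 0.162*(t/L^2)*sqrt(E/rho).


Step 1: Convert units to SI.
t_SI = 4e-6 m, L_SI = 342e-6 m
Step 2: Calculate sqrt(E/rho).
sqrt(170e9 / 2200) = 8790.49 m/s
Step 3: Compute f0.
f0 = 0.162 * 4e-6 / (342e-6)^2 * 8790.49 = 48700.8 Hz = 48.7 kHz


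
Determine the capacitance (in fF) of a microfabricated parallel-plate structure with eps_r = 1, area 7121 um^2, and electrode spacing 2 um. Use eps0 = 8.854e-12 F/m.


Step 1: Convert area to m^2: A = 7121e-12 m^2
Step 2: Convert gap to m: d = 2e-6 m
Step 3: C = eps0 * eps_r * A / d
C = 8.854e-12 * 1 * 7121e-12 / 2e-6
Step 4: Convert to fF (multiply by 1e15).
C = 31.52 fF


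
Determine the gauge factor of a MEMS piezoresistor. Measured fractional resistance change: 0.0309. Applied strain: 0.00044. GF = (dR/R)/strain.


Step 1: Identify values.
dR/R = 0.0309, strain = 0.00044
Step 2: GF = (dR/R) / strain = 0.0309 / 0.00044
GF = 70.2


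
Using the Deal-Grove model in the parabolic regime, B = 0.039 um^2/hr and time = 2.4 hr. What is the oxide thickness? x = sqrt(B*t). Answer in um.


Step 1: Compute B*t = 0.039 * 2.4 = 0.0936
Step 2: x = sqrt(0.0936)
x = 0.306 um


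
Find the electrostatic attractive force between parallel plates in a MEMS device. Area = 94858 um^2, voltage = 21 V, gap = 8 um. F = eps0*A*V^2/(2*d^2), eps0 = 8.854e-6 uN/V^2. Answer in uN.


Step 1: Identify parameters.
eps0 = 8.854e-6 uN/V^2, A = 94858 um^2, V = 21 V, d = 8 um
Step 2: Compute V^2 = 21^2 = 441
Step 3: Compute d^2 = 8^2 = 64
Step 4: F = 0.5 * 8.854e-6 * 94858 * 441 / 64
F = 2.894 uN


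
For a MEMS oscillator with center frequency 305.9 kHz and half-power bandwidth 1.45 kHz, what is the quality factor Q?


Step 1: Q = f0 / bandwidth
Step 2: Q = 305.9 / 1.45
Q = 211.0


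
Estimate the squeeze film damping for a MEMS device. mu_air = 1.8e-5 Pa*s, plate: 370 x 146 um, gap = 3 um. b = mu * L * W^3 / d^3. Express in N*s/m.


Step 1: Convert to SI.
L = 370e-6 m, W = 146e-6 m, d = 3e-6 m
Step 2: W^3 = (146e-6)^3 = 3.11e-12 m^3
Step 3: d^3 = (3e-6)^3 = 2.70e-17 m^3
Step 4: b = 1.8e-5 * 370e-6 * 3.11e-12 / 2.70e-17
b = 7.68e-04 N*s/m


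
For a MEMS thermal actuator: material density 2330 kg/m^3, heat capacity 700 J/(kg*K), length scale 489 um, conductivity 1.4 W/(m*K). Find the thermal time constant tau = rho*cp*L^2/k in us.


Step 1: Convert L to m: L = 489e-6 m
Step 2: L^2 = (489e-6)^2 = 2.39121e-07 m^2
Step 3: tau = 2330 * 700 * 2.39121e-07 / 1.4 = 2.78575965e-01 s
Step 4: Convert to microseconds (multiply by 1e6).
tau = 278575.965 us


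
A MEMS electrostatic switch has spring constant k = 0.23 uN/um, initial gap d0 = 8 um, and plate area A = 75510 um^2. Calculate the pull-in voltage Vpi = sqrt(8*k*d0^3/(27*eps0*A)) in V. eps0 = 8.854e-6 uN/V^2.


Step 1: Compute numerator: 8 * k * d0^3 = 8 * 0.23 * 8^3 = 942.08
Step 2: Compute denominator: 27 * eps0 * A = 27 * 8.854e-6 * 75510 = 18.05127
Step 3: Vpi = sqrt(942.08 / 18.05127)
Vpi = 7.22 V


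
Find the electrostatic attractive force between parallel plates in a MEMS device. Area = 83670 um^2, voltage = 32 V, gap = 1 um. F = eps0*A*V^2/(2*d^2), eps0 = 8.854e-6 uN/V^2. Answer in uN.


Step 1: Identify parameters.
eps0 = 8.854e-6 uN/V^2, A = 83670 um^2, V = 32 V, d = 1 um
Step 2: Compute V^2 = 32^2 = 1024
Step 3: Compute d^2 = 1^2 = 1
Step 4: F = 0.5 * 8.854e-6 * 83670 * 1024 / 1
F = 379.297 uN


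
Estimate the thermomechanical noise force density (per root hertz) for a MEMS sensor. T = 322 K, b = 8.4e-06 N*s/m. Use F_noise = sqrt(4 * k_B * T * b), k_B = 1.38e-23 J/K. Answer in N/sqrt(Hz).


Step 1: Compute 4 * k_B * T * b
= 4 * 1.38e-23 * 322 * 8.4e-06
= 1.4930e-25 N^2/Hz
Step 2: F_noise = sqrt(1.4930e-25)
F_noise = 3.86e-13 N/sqrt(Hz)


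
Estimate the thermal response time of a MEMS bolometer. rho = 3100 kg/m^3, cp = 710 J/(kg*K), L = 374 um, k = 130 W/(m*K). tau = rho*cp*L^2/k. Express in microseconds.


Step 1: Convert L to m: L = 374e-6 m
Step 2: L^2 = (374e-6)^2 = 1.39876e-07 m^2
Step 3: tau = 3100 * 710 * 1.39876e-07 / 130 = 2.36820828e-03 s
Step 4: Convert to microseconds (multiply by 1e6).
tau = 2368.208 us


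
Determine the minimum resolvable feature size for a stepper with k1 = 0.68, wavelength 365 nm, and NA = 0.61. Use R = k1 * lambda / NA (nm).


Step 1: Identify values: k1 = 0.68, lambda = 365 nm, NA = 0.61
Step 2: R = k1 * lambda / NA
R = 0.68 * 365 / 0.61
R = 406.9 nm


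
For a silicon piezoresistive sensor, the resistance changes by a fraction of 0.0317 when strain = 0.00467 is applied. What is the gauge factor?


Step 1: Identify values.
dR/R = 0.0317, strain = 0.00467
Step 2: GF = (dR/R) / strain = 0.0317 / 0.00467
GF = 6.8


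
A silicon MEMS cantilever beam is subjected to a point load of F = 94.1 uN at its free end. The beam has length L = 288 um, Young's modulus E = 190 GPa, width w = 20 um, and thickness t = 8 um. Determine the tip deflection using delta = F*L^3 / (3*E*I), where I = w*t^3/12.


Step 1: Calculate the second moment of area.
I = w * t^3 / 12 = 20 * 8^3 / 12 = 853.3333 um^4
Step 2: Convert E to consistent units (1 GPa = 1000 uN/um^2).
E = 190 GPa = 190000 uN/um^2
Step 3: Calculate tip deflection.
delta = F * L^3 / (3 * E * I)
delta = 94.1 * 288^3 / (3 * 190000 * 853.3333)
delta = 4.6214 um


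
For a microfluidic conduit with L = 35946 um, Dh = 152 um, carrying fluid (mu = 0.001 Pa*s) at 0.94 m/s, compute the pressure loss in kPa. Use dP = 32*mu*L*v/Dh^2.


Step 1: Convert to SI: L = 35946e-6 m, Dh = 152e-6 m
Step 2: dP = 32 * 0.001 * 35946e-6 * 0.94 / (152e-6)^2
Step 3: dP = 46799.50 Pa
Step 4: Convert to kPa: dP = 46.8 kPa


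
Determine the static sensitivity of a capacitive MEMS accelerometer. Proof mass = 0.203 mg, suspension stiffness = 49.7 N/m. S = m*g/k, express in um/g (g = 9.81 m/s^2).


Step 1: Convert mass: m = 0.203 mg = 2.03e-07 kg
Step 2: S = m * g / k = 2.03e-07 * 9.81 / 49.7
Step 3: S = 4.01e-08 m/g
Step 4: Convert to um/g: S = 0.04 um/g


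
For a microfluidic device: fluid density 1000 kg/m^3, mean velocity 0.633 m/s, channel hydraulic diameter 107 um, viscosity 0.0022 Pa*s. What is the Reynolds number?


Step 1: Convert Dh to meters: Dh = 107e-6 m
Step 2: Re = rho * v * Dh / mu
Re = 1000 * 0.633 * 107e-6 / 0.0022
Re = 30.787


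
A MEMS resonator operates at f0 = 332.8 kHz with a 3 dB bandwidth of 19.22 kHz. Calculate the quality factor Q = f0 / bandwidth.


Step 1: Q = f0 / bandwidth
Step 2: Q = 332.8 / 19.22
Q = 17.3


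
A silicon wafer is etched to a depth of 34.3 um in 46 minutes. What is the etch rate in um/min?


Step 1: Etch rate = depth / time
Step 2: rate = 34.3 / 46
rate = 0.746 um/min


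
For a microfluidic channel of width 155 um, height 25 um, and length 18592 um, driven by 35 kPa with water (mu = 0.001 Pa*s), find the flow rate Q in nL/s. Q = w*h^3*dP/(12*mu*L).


Step 1: Convert all dimensions to SI (meters).
w = 155e-6 m, h = 25e-6 m, L = 18592e-6 m, dP = 35e3 Pa
Step 2: Q = w * h^3 * dP / (12 * mu * L)
Q = 155e-6 * (25e-6)^3 * 35e3 / (12 * 0.001 * 18592e-6) = 3.7993772e-10 m^3/s
Step 3: Convert Q from m^3/s to nL/s (1 m^3 = 1e12 nL, so multiply by 1e12).
Q = 379.938 nL/s


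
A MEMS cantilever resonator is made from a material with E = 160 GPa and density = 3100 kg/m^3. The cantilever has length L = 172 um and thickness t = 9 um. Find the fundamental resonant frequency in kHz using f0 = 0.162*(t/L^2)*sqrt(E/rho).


Step 1: Convert units to SI.
t_SI = 9e-6 m, L_SI = 172e-6 m
Step 2: Calculate sqrt(E/rho).
sqrt(160e9 / 3100) = 7184.21 m/s
Step 3: Compute f0.
f0 = 0.162 * 9e-6 / (172e-6)^2 * 7184.21 = 354062.3 Hz = 354.06 kHz


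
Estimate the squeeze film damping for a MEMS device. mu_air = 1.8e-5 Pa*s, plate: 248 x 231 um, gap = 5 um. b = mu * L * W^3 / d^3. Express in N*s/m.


Step 1: Convert to SI.
L = 248e-6 m, W = 231e-6 m, d = 5e-6 m
Step 2: W^3 = (231e-6)^3 = 1.23e-11 m^3
Step 3: d^3 = (5e-6)^3 = 1.25e-16 m^3
Step 4: b = 1.8e-5 * 248e-6 * 1.23e-11 / 1.25e-16
b = 4.40e-04 N*s/m


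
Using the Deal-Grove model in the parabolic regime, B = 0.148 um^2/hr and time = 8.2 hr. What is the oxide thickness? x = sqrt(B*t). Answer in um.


Step 1: Compute B*t = 0.148 * 8.2 = 1.2136
Step 2: x = sqrt(1.2136)
x = 1.102 um


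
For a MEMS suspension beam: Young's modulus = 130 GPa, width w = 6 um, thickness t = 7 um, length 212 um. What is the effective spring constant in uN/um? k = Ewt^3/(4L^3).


Step 1: Convert E to consistent units (1 GPa = 1000 uN/um^2).
E = 130 GPa = 130000 uN/um^2
Step 2: Compute t^3 = 7^3 = 343
Step 3: Compute L^3 = 212^3 = 9528128
Step 4: k = 130000 * 6 * 343 / (4 * 9528128)
k = 7.0197 uN/um


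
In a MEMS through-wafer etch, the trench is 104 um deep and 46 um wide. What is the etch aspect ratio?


Step 1: AR = depth / width
Step 2: AR = 104 / 46
AR = 2.3


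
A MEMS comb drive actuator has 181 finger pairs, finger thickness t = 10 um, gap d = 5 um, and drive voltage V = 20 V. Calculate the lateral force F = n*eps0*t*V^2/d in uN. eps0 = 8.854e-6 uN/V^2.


Step 1: Parameters: n=181, eps0=8.854e-6 uN/V^2, t=10 um, V=20 V, d=5 um
Step 2: V^2 = 400
Step 3: F = 181 * 8.854e-6 * 10 * 400 / 5
F = 1.282 uN


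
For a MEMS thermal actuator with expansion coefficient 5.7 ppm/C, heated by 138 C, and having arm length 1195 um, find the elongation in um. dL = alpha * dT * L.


Step 1: Convert CTE: alpha = 5.7 ppm/C = 5.7e-6 /C
Step 2: dL = 5.7e-6 * 138 * 1195
dL = 0.94 um


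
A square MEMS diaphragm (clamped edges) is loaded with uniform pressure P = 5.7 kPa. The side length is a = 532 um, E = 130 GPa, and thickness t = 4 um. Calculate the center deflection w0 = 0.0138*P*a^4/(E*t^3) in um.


Step 1: Convert pressure to compatible units (E is in GPa, so P in GPa).
P = 5.7 kPa = 5.7e-6 GPa
Step 2: Compute numerator: 0.0138 * P * a^4.
a^4 = 532^4 = 80102584576
numerator = 0.0138 * 5.7e-6 * 80102584576 = 6.30087e+03
Step 3: Compute denominator: E * t^3 = 130 * 4^3 = 8320
Step 4: w0 = numerator / denominator = 6.30087e+03 / 8320 = 0.7573 um


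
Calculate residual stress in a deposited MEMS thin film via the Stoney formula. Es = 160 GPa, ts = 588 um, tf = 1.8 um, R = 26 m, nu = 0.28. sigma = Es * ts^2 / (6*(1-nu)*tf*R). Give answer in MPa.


Step 1: Compute numerator: Es * ts^2 = 160 * 588^2 = 55319040 (GPa*um^2)
Step 2: Compute denominator (R in um): 6*(1-nu)*tf*R = 6*0.72*1.8*26e6 = 202176000.0 (um^2)
Step 3: sigma (GPa) = 55319040 / 202176000.0 = 2.73618e-01 GPa
Step 4: Convert to MPa (x1000): sigma = 273.6 MPa


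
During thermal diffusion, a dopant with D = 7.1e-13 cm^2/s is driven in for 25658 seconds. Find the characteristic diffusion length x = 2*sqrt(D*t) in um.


Step 1: Compute D*t = 7.1e-13 * 25658 = 1.821718e-08 cm^2
Step 2: sqrt(D*t) = 1.34971e-04 cm
Step 3: x = 2 * 1.34971e-04 cm = 2.69942e-04 cm
Step 4: Convert to um (1 cm = 1e4 um): x = 2.699 um


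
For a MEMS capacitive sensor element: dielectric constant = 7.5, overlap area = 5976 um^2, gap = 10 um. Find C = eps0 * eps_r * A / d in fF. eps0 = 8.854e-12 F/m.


Step 1: Convert area to m^2: A = 5976e-12 m^2
Step 2: Convert gap to m: d = 10e-6 m
Step 3: C = eps0 * eps_r * A / d
C = 8.854e-12 * 7.5 * 5976e-12 / 10e-6
Step 4: Convert to fF (multiply by 1e15).
C = 39.68 fF


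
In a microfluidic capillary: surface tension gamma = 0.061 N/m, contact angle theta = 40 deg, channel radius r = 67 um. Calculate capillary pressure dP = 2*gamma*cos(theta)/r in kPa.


Step 1: cos(40 deg) = 0.766
Step 2: Convert r to m: r = 67e-6 m
Step 3: dP = 2 * 0.061 * 0.766 / 67e-6 = 1394.8 Pa
Step 4: Convert Pa to kPa (divide by 1000).
dP = 1.39 kPa


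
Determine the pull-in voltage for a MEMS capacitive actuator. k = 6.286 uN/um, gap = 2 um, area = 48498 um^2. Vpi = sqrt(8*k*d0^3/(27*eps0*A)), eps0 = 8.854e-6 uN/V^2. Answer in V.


Step 1: Compute numerator: 8 * k * d0^3 = 8 * 6.286 * 2^3 = 402.304
Step 2: Compute denominator: 27 * eps0 * A = 27 * 8.854e-6 * 48498 = 11.593835
Step 3: Vpi = sqrt(402.304 / 11.593835)
Vpi = 5.89 V


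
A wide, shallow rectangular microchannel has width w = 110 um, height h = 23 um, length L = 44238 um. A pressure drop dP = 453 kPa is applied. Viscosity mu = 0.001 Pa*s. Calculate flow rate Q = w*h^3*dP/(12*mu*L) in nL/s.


Step 1: Convert all dimensions to SI (meters).
w = 110e-6 m, h = 23e-6 m, L = 44238e-6 m, dP = 453e3 Pa
Step 2: Q = w * h^3 * dP / (12 * mu * L)
Q = 110e-6 * (23e-6)^3 * 453e3 / (12 * 0.001 * 44238e-6) = 1.14208299e-09 m^3/s
Step 3: Convert Q from m^3/s to nL/s (1 m^3 = 1e12 nL, so multiply by 1e12).
Q = 1142.083 nL/s


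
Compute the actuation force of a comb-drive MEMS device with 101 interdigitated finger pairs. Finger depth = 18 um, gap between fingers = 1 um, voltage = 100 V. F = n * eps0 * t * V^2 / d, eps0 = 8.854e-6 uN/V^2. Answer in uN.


Step 1: Parameters: n=101, eps0=8.854e-6 uN/V^2, t=18 um, V=100 V, d=1 um
Step 2: V^2 = 10000
Step 3: F = 101 * 8.854e-6 * 18 * 10000 / 1
F = 160.966 uN


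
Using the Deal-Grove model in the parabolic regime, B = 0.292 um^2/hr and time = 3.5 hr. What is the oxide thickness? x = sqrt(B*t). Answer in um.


Step 1: Compute B*t = 0.292 * 3.5 = 1.022
Step 2: x = sqrt(1.022)
x = 1.011 um


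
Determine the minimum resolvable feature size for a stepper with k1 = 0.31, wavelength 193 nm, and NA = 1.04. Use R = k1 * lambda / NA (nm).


Step 1: Identify values: k1 = 0.31, lambda = 193 nm, NA = 1.04
Step 2: R = k1 * lambda / NA
R = 0.31 * 193 / 1.04
R = 57.5 nm


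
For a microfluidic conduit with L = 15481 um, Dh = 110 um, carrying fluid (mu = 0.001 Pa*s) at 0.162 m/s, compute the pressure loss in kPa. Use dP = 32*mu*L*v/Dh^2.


Step 1: Convert to SI: L = 15481e-6 m, Dh = 110e-6 m
Step 2: dP = 32 * 0.001 * 15481e-6 * 0.162 / (110e-6)^2
Step 3: dP = 6632.52 Pa
Step 4: Convert to kPa: dP = 6.63 kPa


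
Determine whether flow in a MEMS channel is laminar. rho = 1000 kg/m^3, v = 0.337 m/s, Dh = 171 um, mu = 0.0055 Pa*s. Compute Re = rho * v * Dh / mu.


Step 1: Convert Dh to meters: Dh = 171e-6 m
Step 2: Re = rho * v * Dh / mu
Re = 1000 * 0.337 * 171e-6 / 0.0055
Re = 10.478
Since Re = 10.478 is below ~2300, the flow is laminar.


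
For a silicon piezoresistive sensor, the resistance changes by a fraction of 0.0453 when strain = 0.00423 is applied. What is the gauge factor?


Step 1: Identify values.
dR/R = 0.0453, strain = 0.00423
Step 2: GF = (dR/R) / strain = 0.0453 / 0.00423
GF = 10.7


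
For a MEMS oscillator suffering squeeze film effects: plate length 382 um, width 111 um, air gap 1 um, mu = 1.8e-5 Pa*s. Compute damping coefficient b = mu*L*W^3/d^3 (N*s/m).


Step 1: Convert to SI.
L = 382e-6 m, W = 111e-6 m, d = 1e-6 m
Step 2: W^3 = (111e-6)^3 = 1.37e-12 m^3
Step 3: d^3 = (1e-6)^3 = 1.00e-18 m^3
Step 4: b = 1.8e-5 * 382e-6 * 1.37e-12 / 1.00e-18
b = 9.40e-03 N*s/m


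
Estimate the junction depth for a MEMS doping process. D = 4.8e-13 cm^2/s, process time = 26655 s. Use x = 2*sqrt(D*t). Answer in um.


Step 1: Compute D*t = 4.8e-13 * 26655 = 1.27944e-08 cm^2
Step 2: sqrt(D*t) = 1.13112e-04 cm
Step 3: x = 2 * 1.13112e-04 cm = 2.26224e-04 cm
Step 4: Convert to um (1 cm = 1e4 um): x = 2.262 um


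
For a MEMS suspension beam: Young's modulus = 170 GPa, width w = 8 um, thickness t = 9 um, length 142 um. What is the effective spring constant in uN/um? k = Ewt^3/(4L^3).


Step 1: Convert E to consistent units (1 GPa = 1000 uN/um^2).
E = 170 GPa = 170000 uN/um^2
Step 2: Compute t^3 = 9^3 = 729
Step 3: Compute L^3 = 142^3 = 2863288
Step 4: k = 170000 * 8 * 729 / (4 * 2863288)
k = 86.5648 uN/um


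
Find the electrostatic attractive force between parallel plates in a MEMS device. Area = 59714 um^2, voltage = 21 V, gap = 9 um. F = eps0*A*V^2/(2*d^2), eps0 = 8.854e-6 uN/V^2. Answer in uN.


Step 1: Identify parameters.
eps0 = 8.854e-6 uN/V^2, A = 59714 um^2, V = 21 V, d = 9 um
Step 2: Compute V^2 = 21^2 = 441
Step 3: Compute d^2 = 9^2 = 81
Step 4: F = 0.5 * 8.854e-6 * 59714 * 441 / 81
F = 1.439 uN


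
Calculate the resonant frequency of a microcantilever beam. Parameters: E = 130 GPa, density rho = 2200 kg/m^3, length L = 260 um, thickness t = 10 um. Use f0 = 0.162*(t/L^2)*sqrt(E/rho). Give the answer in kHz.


Step 1: Convert units to SI.
t_SI = 10e-6 m, L_SI = 260e-6 m
Step 2: Calculate sqrt(E/rho).
sqrt(130e9 / 2200) = 7687.06 m/s
Step 3: Compute f0.
f0 = 0.162 * 10e-6 / (260e-6)^2 * 7687.06 = 184216.5 Hz = 184.22 kHz


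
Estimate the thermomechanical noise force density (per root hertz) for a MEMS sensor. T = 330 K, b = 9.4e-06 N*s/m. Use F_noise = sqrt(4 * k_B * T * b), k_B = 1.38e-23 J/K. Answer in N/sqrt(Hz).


Step 1: Compute 4 * k_B * T * b
= 4 * 1.38e-23 * 330 * 9.4e-06
= 1.7123e-25 N^2/Hz
Step 2: F_noise = sqrt(1.7123e-25)
F_noise = 4.14e-13 N/sqrt(Hz)


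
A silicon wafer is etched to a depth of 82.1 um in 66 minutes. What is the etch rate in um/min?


Step 1: Etch rate = depth / time
Step 2: rate = 82.1 / 66
rate = 1.244 um/min


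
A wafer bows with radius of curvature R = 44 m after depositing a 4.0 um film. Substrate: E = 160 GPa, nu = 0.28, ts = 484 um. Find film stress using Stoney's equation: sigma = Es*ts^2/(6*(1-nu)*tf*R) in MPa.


Step 1: Compute numerator: Es * ts^2 = 160 * 484^2 = 37480960 (GPa*um^2)
Step 2: Compute denominator (R in um): 6*(1-nu)*tf*R = 6*0.72*4.0*44e6 = 760320000.0 (um^2)
Step 3: sigma (GPa) = 37480960 / 760320000.0 = 4.9296e-02 GPa
Step 4: Convert to MPa (x1000): sigma = 49.3 MPa


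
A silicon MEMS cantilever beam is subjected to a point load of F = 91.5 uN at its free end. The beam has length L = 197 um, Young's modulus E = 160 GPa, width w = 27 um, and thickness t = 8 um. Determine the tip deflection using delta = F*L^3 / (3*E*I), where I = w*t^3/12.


Step 1: Calculate the second moment of area.
I = w * t^3 / 12 = 27 * 8^3 / 12 = 1152.0 um^4
Step 2: Convert E to consistent units (1 GPa = 1000 uN/um^2).
E = 160 GPa = 160000 uN/um^2
Step 3: Calculate tip deflection.
delta = F * L^3 / (3 * E * I)
delta = 91.5 * 197^3 / (3 * 160000 * 1152.0)
delta = 1.2651 um


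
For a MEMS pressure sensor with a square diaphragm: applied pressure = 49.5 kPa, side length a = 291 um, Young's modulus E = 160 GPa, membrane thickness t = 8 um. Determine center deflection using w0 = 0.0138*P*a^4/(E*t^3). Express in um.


Step 1: Convert pressure to compatible units (E is in GPa, so P in GPa).
P = 49.5 kPa = 49.5e-6 GPa
Step 2: Compute numerator: 0.0138 * P * a^4.
a^4 = 291^4 = 7170871761
numerator = 0.0138 * 49.5e-6 * 7170871761 = 4.8984e+03
Step 3: Compute denominator: E * t^3 = 160 * 8^3 = 81920
Step 4: w0 = numerator / denominator = 4.8984e+03 / 81920 = 0.0598 um


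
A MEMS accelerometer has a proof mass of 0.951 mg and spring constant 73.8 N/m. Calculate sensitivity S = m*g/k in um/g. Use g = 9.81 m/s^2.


Step 1: Convert mass: m = 0.951 mg = 9.51e-07 kg
Step 2: S = m * g / k = 9.51e-07 * 9.81 / 73.8
Step 3: S = 1.26e-07 m/g
Step 4: Convert to um/g: S = 0.126 um/g


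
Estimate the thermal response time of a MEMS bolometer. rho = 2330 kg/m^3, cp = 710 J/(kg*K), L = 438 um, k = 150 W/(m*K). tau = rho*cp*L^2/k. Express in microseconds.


Step 1: Convert L to m: L = 438e-6 m
Step 2: L^2 = (438e-6)^2 = 1.91844e-07 m^2
Step 3: tau = 2330 * 710 * 1.91844e-07 / 150 = 2.11578353e-03 s
Step 4: Convert to microseconds (multiply by 1e6).
tau = 2115.784 us


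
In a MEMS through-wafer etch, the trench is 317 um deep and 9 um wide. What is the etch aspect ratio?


Step 1: AR = depth / width
Step 2: AR = 317 / 9
AR = 35.2


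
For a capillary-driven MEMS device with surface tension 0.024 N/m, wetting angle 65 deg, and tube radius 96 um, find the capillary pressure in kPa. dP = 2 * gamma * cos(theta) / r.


Step 1: cos(65 deg) = 0.4226
Step 2: Convert r to m: r = 96e-6 m
Step 3: dP = 2 * 0.024 * 0.4226 / 96e-6 = 211.3 Pa
Step 4: Convert Pa to kPa (divide by 1000).
dP = 0.21 kPa


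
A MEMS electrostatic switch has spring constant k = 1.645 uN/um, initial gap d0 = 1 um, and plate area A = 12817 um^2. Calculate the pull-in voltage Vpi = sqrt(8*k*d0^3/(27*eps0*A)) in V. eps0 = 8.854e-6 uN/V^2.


Step 1: Compute numerator: 8 * k * d0^3 = 8 * 1.645 * 1^3 = 13.16
Step 2: Compute denominator: 27 * eps0 * A = 27 * 8.854e-6 * 12817 = 3.064006
Step 3: Vpi = sqrt(13.16 / 3.064006)
Vpi = 2.07 V


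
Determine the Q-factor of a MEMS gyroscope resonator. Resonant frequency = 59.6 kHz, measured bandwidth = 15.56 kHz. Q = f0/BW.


Step 1: Q = f0 / bandwidth
Step 2: Q = 59.6 / 15.56
Q = 3.8


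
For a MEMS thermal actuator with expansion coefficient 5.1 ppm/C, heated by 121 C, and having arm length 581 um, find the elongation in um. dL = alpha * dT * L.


Step 1: Convert CTE: alpha = 5.1 ppm/C = 5.1e-6 /C
Step 2: dL = 5.1e-6 * 121 * 581
dL = 0.3585 um


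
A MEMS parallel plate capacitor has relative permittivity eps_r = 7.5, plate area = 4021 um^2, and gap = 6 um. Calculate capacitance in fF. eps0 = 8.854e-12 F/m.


Step 1: Convert area to m^2: A = 4021e-12 m^2
Step 2: Convert gap to m: d = 6e-6 m
Step 3: C = eps0 * eps_r * A / d
C = 8.854e-12 * 7.5 * 4021e-12 / 6e-6
Step 4: Convert to fF (multiply by 1e15).
C = 44.5 fF


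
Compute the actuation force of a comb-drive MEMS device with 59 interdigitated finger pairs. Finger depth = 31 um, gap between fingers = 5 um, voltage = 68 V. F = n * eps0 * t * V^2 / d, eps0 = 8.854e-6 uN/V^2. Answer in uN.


Step 1: Parameters: n=59, eps0=8.854e-6 uN/V^2, t=31 um, V=68 V, d=5 um
Step 2: V^2 = 4624
Step 3: F = 59 * 8.854e-6 * 31 * 4624 / 5
F = 14.976 uN


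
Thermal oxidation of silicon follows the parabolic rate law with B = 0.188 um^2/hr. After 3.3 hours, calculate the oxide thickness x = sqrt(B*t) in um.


Step 1: Compute B*t = 0.188 * 3.3 = 0.6204
Step 2: x = sqrt(0.6204)
x = 0.788 um


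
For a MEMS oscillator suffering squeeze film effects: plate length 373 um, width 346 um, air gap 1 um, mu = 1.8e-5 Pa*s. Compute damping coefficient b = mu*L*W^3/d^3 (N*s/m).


Step 1: Convert to SI.
L = 373e-6 m, W = 346e-6 m, d = 1e-6 m
Step 2: W^3 = (346e-6)^3 = 4.14e-11 m^3
Step 3: d^3 = (1e-6)^3 = 1.00e-18 m^3
Step 4: b = 1.8e-5 * 373e-6 * 4.14e-11 / 1.00e-18
b = 2.78e-01 N*s/m


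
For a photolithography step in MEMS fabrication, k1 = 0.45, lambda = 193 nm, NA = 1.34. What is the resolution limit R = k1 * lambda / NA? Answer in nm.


Step 1: Identify values: k1 = 0.45, lambda = 193 nm, NA = 1.34
Step 2: R = k1 * lambda / NA
R = 0.45 * 193 / 1.34
R = 64.8 nm


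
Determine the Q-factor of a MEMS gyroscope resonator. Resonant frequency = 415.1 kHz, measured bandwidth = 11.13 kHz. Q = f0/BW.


Step 1: Q = f0 / bandwidth
Step 2: Q = 415.1 / 11.13
Q = 37.3


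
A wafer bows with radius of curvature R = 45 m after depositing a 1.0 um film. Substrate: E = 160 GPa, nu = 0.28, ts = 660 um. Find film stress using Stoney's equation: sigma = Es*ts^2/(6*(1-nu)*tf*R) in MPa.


Step 1: Compute numerator: Es * ts^2 = 160 * 660^2 = 69696000 (GPa*um^2)
Step 2: Compute denominator (R in um): 6*(1-nu)*tf*R = 6*0.72*1.0*45e6 = 194400000.0 (um^2)
Step 3: sigma (GPa) = 69696000 / 194400000.0 = 3.58519e-01 GPa
Step 4: Convert to MPa (x1000): sigma = 358.5 MPa
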